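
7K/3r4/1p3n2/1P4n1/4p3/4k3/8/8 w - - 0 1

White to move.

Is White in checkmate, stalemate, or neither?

stalemate

White to move; white king on h8.
In check: no.
King squares — g7: attacked by Rd7; h7: attacked by Ng5; g8: attacked by Nf6.
Legal moves for White: none.
Not in check and no legal moves → stalemate.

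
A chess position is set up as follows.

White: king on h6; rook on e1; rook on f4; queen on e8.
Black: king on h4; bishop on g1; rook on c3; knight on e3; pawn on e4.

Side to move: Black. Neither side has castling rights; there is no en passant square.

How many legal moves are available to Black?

Black to move; king on h4.
In check: yes, from the white rook on f4.
Legal moves: Kh3, Kg3, Ng4+.
Count: 3.

3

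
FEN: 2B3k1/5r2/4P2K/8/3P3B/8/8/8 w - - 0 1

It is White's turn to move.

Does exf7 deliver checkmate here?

After exf7: black king on g8; in check: yes, from the white pawn on f7.
Black has 3 legal replies: Kh8, Kf8, Kxf7.
In check but a legal move exists → not checkmate.

no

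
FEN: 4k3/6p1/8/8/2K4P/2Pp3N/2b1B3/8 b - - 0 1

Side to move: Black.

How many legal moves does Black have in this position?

13

Black to move; king on e8.
In check: no.
Legal moves: Kf8, Kd8, Kf7, Ke7, Kd7, Ba4, Bb3+, Bd1, Bb1, dxe2, g6, d2, g5.
Count: 13.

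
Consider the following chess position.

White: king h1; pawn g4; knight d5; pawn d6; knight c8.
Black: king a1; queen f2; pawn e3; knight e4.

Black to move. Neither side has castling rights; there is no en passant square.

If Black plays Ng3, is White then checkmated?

After Ng3: white king on h1; in check: yes, from the black knight on g3.
King squares — g1: attacked by Qf2; g2: attacked by Qf2; h2: attacked by Qf2.
White has no legal moves → checkmate.

yes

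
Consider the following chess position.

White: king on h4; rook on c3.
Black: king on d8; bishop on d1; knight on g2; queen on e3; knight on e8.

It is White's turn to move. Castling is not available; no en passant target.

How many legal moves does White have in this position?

0

White to move; king on h4.
In check: yes, from the black knight on g2.
Legal moves: none.
Count: 0.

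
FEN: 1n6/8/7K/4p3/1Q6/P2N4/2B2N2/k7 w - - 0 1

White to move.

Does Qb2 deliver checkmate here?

After Qb2: black king on a1; in check: yes, from the white queen on b2.
King squares — b1: attacked by Qb2; a2: attacked by Qb2; b2: attacked by Nd3.
Black has no legal moves → checkmate.

yes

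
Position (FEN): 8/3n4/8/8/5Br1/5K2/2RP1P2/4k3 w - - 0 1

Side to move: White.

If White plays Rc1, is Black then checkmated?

After Rc1: black king on e1; in check: yes, from the white rook on c1.
King squares — d1: attacked by Rc1; f1: attacked by Rc1; d2: attacked by Bf4; e2: attacked by Kf3; f2: attacked by Kf3.
Black has no legal moves → checkmate.

yes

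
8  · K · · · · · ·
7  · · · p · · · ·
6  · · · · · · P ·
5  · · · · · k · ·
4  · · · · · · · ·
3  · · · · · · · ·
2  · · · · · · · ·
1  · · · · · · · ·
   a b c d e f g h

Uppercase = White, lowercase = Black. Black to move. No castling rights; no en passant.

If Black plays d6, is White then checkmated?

After d6: white king on b8; in check: no.
White is not in check, so this cannot be checkmate.

no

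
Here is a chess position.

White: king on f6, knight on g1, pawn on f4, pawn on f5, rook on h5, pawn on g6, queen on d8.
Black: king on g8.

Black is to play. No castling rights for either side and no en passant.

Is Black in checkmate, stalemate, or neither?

Black to move; black king on g8.
In check: yes, from the white queen on d8.
King squares — f7: attacked by Kf6; g7: attacked by Kf6; h7: attacked by Rh5; f8: attacked by Qd8; h8: attacked by Rh5.
Legal moves for Black: none.
In check with no legal moves → checkmate.

checkmate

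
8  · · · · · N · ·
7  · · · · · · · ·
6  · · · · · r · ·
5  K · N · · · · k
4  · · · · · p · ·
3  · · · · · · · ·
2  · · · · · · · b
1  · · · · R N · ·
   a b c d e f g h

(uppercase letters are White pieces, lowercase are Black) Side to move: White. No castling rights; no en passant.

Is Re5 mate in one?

no

After Re5: black king on h5; in check: yes, from the white rook on e5.
Black has 4 legal replies: Kh6, Kh4, Kg4, Rf5.
In check but a legal move exists → not checkmate.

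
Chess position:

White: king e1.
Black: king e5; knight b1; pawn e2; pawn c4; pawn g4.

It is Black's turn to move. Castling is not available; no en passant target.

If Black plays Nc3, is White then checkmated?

After Nc3: white king on e1; in check: no.
White is not in check, so this cannot be checkmate.

no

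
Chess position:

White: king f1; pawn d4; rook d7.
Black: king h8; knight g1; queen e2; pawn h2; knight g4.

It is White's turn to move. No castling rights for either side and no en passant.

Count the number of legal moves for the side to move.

0

White to move; king on f1.
In check: yes, from the black queen on e2.
Legal moves: none.
Count: 0.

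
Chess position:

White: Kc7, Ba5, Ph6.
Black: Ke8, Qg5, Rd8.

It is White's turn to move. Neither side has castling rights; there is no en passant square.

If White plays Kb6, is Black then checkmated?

After Kb6: black king on e8; in check: no.
Black is not in check, so this cannot be checkmate.

no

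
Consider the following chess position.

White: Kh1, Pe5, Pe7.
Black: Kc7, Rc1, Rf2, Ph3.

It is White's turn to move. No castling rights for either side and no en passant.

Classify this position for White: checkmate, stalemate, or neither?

checkmate

White to move; white king on h1.
In check: yes, from the black rook on c1.
King squares — g1: attacked by Rc1; g2: attacked by Rf2; h2: attacked by Rf2.
Legal moves for White: none.
In check with no legal moves → checkmate.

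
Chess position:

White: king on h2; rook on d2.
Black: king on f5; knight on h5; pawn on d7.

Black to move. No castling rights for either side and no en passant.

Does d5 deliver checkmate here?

no

After d5: white king on h2; in check: no.
White is not in check, so this cannot be checkmate.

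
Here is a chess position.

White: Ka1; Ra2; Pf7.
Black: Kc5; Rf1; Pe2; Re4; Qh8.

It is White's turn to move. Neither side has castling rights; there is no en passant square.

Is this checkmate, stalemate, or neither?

checkmate

White to move; white king on a1.
In check: yes, from the black rook on f1 and the black queen on h8.
King squares — b1: attacked by Rf1; a2: own rook; b2: attacked by Qh8.
Legal moves for White: none.
In check with no legal moves → checkmate.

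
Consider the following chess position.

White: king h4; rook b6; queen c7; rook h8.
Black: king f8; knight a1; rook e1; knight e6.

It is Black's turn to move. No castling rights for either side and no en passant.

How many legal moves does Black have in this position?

Black to move; king on f8.
In check: yes, from the white rook on h8.
Legal moves: none.
Count: 0.

0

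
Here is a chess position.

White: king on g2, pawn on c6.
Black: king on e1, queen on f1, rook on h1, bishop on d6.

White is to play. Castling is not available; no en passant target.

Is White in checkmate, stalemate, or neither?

White to move; white king on g2.
In check: yes, from the black queen on f1.
King squares — f1: attacked by Ke1; g1: attacked by Qf1; h1: attacked by Qf1; f2: attacked by Ke1; h2: attacked by Rh1; f3: attacked by Qf1; g3: attacked by Bd6; h3: attacked by Qf1.
Legal moves for White: none.
In check with no legal moves → checkmate.

checkmate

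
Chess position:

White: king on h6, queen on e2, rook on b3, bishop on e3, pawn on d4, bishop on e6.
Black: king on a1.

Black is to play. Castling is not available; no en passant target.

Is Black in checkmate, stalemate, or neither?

Black to move; black king on a1.
In check: no.
King squares — b1: attacked by Rb3; a2: attacked by Qe2; b2: attacked by Qe2.
Legal moves for Black: none.
Not in check and no legal moves → stalemate.

stalemate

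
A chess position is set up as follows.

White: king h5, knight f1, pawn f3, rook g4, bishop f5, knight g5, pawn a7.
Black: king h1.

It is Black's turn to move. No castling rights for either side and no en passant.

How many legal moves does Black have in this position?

0

Black to move; king on h1.
In check: no.
Legal moves: none.
Count: 0.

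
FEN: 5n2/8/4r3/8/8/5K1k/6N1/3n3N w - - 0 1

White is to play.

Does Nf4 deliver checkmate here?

no

After Nf4: black king on h3; in check: yes, from the white knight on f4.
Black has 2 legal replies: Kh4, Kh2.
In check but a legal move exists → not checkmate.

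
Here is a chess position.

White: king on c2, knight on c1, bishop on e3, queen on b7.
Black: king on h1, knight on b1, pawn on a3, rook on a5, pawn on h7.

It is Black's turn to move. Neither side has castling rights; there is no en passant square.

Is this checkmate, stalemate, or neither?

neither

Black to move; black king on h1.
In check: yes, from the white queen on b7.
King squares — g1: attacked by Be3; g2: attacked by Qb7; h2: available.
Legal moves for Black: Kh2, Rd5.
Black is in check but has 2 legal moves → neither.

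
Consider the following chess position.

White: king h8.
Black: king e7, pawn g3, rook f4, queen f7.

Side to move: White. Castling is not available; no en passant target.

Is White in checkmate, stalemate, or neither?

stalemate

White to move; white king on h8.
In check: no.
King squares — g7: attacked by Qf7; h7: attacked by Qf7; g8: attacked by Qf7.
Legal moves for White: none.
Not in check and no legal moves → stalemate.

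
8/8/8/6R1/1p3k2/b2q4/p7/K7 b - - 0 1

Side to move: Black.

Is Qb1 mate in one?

After Qb1: white king on a1; in check: yes, from the black queen on b1.
King squares — b1: attacked by Pa2; a2: attacked by Qb1; b2: attacked by Qb1.
White has no legal moves → checkmate.

yes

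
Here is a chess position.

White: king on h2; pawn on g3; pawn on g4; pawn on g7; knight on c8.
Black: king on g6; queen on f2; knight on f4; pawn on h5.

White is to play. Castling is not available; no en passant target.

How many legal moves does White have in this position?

White to move; king on h2.
In check: yes, from the black queen on f2.
Legal moves: Kh1.
Count: 1.

1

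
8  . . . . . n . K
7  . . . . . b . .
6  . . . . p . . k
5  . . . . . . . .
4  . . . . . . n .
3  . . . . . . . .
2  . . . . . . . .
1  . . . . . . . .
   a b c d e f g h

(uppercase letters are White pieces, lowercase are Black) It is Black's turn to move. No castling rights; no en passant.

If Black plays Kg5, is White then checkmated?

After Kg5: white king on h8; in check: no.
White is not in check, so this cannot be checkmate.

no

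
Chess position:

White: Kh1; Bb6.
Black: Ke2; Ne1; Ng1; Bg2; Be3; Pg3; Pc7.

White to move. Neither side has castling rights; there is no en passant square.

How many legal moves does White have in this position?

White to move; king on h1.
In check: yes, from the black bishop on g2.
Legal moves: none.
Count: 0.

0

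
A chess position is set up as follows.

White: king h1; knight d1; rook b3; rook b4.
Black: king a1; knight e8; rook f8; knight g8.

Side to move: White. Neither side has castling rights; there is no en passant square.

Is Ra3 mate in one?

After Ra3: black king on a1; in check: yes, from the white rook on a3.
King squares — b1: attacked by Rb4; a2: attacked by Ra3; b2: attacked by Nd1.
Black has no legal moves → checkmate.

yes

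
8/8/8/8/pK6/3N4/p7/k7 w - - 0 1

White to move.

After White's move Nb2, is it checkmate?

no

After Nb2: black king on a1; in check: no.
Black is not in check, so this cannot be checkmate.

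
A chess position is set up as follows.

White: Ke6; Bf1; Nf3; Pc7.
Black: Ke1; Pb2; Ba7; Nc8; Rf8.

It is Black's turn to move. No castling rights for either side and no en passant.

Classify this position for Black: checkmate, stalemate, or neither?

Black to move; black king on e1.
In check: yes, from the white knight on f3.
King squares — d1: available; f1: available; d2: attacked by Nf3; e2: attacked by Bf1; f2: available.
Legal moves for Black: Kf2, Kxf1, Kd1, Rxf3.
Black is in check but has 4 legal moves → neither.

neither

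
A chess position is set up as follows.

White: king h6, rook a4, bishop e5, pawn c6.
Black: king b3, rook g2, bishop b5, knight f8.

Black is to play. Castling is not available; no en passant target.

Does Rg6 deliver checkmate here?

After Rg6: white king on h6; in check: yes, from the black rook on g6.
White has 1 legal reply: Kh5.
In check but a legal move exists → not checkmate.

no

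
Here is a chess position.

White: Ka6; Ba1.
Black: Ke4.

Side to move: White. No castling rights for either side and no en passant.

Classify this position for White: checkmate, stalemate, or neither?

neither

White to move; white king on a6.
In check: no.
Legal moves for White: Kb7, Ka7, Kb6, Kb5, Ka5, Bh8, Bg7, Bf6, Be5, Bd4, Bc3, Bb2.
White has 12 legal moves and is not in check → neither.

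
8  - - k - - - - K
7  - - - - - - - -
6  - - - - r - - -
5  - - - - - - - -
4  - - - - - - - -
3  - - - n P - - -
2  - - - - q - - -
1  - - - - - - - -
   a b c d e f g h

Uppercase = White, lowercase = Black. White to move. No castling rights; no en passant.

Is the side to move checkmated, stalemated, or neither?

neither

White to move; white king on h8.
In check: no.
Legal moves for White: Kg8, Kh7, Kg7, e4.
White has 4 legal moves and is not in check → neither.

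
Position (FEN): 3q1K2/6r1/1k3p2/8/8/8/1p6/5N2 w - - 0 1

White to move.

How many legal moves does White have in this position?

1

White to move; king on f8.
In check: yes, from the black queen on d8.
Legal moves: Kxg7.
Count: 1.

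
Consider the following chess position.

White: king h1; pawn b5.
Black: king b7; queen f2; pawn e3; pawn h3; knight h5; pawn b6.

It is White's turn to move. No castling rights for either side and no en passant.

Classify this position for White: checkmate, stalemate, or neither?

White to move; white king on h1.
In check: no.
King squares — g1: attacked by Qf2; g2: attacked by Qf2; h2: attacked by Qf2.
Legal moves for White: none.
Not in check and no legal moves → stalemate.

stalemate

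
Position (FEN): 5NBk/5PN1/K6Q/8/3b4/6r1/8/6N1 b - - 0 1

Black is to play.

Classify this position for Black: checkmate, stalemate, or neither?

checkmate

Black to move; black king on h8.
In check: yes, from the white queen on h6.
King squares — g7: attacked by Qh6; h7: attacked by Qh6; g8: attacked by Pf7.
Legal moves for Black: none.
In check with no legal moves → checkmate.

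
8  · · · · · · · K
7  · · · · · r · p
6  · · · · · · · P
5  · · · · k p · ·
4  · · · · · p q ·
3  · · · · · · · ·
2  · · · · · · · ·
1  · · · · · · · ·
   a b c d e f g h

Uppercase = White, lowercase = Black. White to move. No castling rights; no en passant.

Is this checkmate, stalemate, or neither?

White to move; white king on h8.
In check: no.
King squares — g7: attacked by Qg4; h7: attacked by Rf7; g8: attacked by Qg4.
Legal moves for White: none.
Not in check and no legal moves → stalemate.

stalemate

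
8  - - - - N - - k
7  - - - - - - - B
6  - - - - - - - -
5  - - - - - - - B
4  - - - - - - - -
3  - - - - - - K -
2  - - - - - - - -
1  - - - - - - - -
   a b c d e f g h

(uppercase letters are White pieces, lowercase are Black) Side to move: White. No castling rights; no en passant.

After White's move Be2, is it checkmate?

no

After Be2: black king on h8; in check: no.
Black is not in check, so this cannot be checkmate.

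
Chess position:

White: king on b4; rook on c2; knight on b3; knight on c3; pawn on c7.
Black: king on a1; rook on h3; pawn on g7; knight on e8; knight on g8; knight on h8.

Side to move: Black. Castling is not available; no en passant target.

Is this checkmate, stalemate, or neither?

checkmate

Black to move; black king on a1.
In check: yes, from the white knight on b3.
King squares — b1: attacked by Nc3; a2: attacked by Rc2; b2: attacked by Rc2.
Legal moves for Black: none.
In check with no legal moves → checkmate.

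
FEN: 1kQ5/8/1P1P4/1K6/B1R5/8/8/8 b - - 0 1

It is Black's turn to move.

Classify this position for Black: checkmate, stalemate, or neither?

Black to move; black king on b8.
In check: yes, from the white queen on c8.
King squares — a7: attacked by Pb6; b7: attacked by Qc8; c7: attacked by Rc4; a8: attacked by Qc8; c8: attacked by Rc4.
Legal moves for Black: none.
In check with no legal moves → checkmate.

checkmate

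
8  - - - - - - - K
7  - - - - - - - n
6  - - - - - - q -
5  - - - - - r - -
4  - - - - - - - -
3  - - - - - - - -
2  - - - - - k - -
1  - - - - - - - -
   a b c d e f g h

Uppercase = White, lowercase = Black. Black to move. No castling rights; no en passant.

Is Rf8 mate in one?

yes

After Rf8: white king on h8; in check: yes, from the black rook on f8.
King squares — g7: attacked by Qg6; h7: attacked by Qg6; g8: attacked by Qg6.
White has no legal moves → checkmate.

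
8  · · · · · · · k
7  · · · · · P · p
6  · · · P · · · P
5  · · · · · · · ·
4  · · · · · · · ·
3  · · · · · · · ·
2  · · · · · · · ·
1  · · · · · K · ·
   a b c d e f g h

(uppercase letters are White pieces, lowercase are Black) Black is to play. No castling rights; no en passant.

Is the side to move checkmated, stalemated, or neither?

stalemate

Black to move; black king on h8.
In check: no.
King squares — g7: attacked by Ph6; h7: own pawn; g8: attacked by Pf7.
Legal moves for Black: none.
Not in check and no legal moves → stalemate.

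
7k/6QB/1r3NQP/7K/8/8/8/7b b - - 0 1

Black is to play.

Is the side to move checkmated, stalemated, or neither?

Black to move; black king on h8.
In check: yes, from the white queen on g7.
King squares — g7: attacked by Qg6; h7: attacked by Nf6; g8: attacked by Nf6.
Legal moves for Black: none.
In check with no legal moves → checkmate.

checkmate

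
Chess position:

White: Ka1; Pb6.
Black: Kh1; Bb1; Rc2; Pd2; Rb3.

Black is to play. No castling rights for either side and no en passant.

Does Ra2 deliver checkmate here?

yes

After Ra2: white king on a1; in check: yes, from the black rook on a2.
King squares — b1: attacked by Rb3; a2: attacked by Bb1; b2: attacked by Ra2.
White has no legal moves → checkmate.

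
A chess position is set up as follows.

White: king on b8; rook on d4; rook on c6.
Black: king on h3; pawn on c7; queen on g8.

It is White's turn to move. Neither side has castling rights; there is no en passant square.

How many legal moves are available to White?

White to move; king on b8.
In check: yes, from the black queen on g8.
Legal moves: Kxc7, Kb7, Ka7, Rd8.
Count: 4.

4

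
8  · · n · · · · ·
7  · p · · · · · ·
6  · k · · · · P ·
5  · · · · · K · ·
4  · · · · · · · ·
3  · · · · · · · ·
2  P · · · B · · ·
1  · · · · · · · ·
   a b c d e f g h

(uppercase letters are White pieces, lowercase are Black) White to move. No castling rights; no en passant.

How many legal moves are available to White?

19

White to move; king on f5.
In check: no.
Legal moves: Kf6, Ke6, Kg5, Ke5, Kg4, Kf4, Ke4, Ba6, Bh5, Bb5, Bg4, Bc4, Bf3, Bd3, Bf1, Bd1, g7, a3, a4.
Count: 19.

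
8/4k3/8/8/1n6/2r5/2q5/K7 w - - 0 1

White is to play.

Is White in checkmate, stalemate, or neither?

White to move; white king on a1.
In check: no.
King squares — b1: attacked by Qc2; a2: attacked by Qc2; b2: attacked by Qc2.
Legal moves for White: none.
Not in check and no legal moves → stalemate.

stalemate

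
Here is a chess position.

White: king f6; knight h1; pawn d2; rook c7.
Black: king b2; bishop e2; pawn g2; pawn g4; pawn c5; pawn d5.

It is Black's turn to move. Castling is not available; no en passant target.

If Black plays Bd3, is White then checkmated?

no

After Bd3: white king on f6; in check: no.
White is not in check, so this cannot be checkmate.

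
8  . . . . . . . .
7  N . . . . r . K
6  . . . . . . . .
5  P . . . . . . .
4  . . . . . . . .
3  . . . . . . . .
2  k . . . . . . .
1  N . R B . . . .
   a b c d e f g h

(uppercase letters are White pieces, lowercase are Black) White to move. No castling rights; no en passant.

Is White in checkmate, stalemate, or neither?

White to move; white king on h7.
In check: yes, from the black rook on f7.
King squares — g6: available; h6: available; g7: attacked by Rf7; g8: available; h8: available.
Legal moves for White: Kh8, Kg8, Kh6, Kg6.
White is in check but has 4 legal moves → neither.

neither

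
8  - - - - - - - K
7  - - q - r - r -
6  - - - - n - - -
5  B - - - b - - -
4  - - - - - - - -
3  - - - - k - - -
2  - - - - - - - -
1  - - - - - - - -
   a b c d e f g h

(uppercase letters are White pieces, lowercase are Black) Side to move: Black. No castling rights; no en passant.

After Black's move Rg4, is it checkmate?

After Rg4: white king on h8; in check: yes, from the black bishop on e5.
King squares — g7: attacked by Rg4; h7: attacked by Re7; g8: attacked by Rg4.
White has no legal moves → checkmate.

yes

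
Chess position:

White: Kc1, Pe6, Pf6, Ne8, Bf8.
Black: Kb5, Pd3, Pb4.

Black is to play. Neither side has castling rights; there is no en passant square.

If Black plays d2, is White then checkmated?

After d2: white king on c1; in check: yes, from the black pawn on d2.
White has 5 legal replies: Kxd2, Kc2, Kb2, Kd1, Kb1.
In check but a legal move exists → not checkmate.

no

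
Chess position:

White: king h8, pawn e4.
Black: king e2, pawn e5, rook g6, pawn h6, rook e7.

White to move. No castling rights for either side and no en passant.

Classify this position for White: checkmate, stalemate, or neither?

White to move; white king on h8.
In check: no.
King squares — g7: attacked by Rg6; h7: attacked by Re7; g8: attacked by Rg6.
Legal moves for White: none.
Not in check and no legal moves → stalemate.

stalemate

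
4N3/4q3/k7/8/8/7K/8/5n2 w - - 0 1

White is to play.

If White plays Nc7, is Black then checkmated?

After Nc7: black king on a6; in check: yes, from the white knight on c7.
Black has 5 legal replies: Kb7, Ka7, Kb6, Ka5, Qxc7.
In check but a legal move exists → not checkmate.

no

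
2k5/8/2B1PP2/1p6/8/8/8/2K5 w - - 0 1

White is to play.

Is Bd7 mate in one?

After Bd7: black king on c8; in check: yes, from the white bishop on d7.
Black has 4 legal replies: Kd8, Kb8, Kc7, Kb7.
In check but a legal move exists → not checkmate.

no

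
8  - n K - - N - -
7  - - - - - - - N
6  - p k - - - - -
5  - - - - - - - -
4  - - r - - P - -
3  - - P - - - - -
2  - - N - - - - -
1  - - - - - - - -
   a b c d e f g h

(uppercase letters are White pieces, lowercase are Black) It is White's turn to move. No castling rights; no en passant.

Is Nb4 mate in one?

After Nb4: black king on c6; in check: yes, from the white knight on b4.
Black has 4 legal replies: Kd6+, Kc5, Kb5+, Rxb4.
In check but a legal move exists → not checkmate.

no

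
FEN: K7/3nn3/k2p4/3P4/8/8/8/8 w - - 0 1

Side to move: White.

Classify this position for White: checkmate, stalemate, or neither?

stalemate

White to move; white king on a8.
In check: no.
King squares — a7: attacked by Ka6; b7: attacked by Ka6; b8: attacked by Nd7.
Legal moves for White: none.
Not in check and no legal moves → stalemate.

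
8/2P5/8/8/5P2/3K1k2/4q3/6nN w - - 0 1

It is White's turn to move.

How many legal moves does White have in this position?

2

White to move; king on d3.
In check: yes, from the black queen on e2.
Legal moves: Kd4, Kc3.
Count: 2.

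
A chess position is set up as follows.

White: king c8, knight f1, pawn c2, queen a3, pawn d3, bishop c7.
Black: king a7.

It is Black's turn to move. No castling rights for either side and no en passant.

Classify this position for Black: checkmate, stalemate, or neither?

Black to move; black king on a7.
In check: yes, from the white queen on a3.
King squares — a6: attacked by Qa3; b6: attacked by Bc7; b7: attacked by Kc8; a8: attacked by Qa3; b8: attacked by Bc7.
Legal moves for Black: none.
In check with no legal moves → checkmate.

checkmate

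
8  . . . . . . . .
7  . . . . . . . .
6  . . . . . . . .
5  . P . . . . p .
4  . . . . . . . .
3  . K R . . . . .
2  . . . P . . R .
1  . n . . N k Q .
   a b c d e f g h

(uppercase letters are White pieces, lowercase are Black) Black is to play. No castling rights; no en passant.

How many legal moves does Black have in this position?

Black to move; king on f1.
In check: yes, from the white queen on g1.
Legal moves: none.
Count: 0.

0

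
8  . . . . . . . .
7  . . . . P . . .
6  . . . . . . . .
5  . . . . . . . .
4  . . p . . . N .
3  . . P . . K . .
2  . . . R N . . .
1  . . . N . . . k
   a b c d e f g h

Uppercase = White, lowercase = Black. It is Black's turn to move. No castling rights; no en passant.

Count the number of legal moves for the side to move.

0

Black to move; king on h1.
In check: no.
Legal moves: none.
Count: 0.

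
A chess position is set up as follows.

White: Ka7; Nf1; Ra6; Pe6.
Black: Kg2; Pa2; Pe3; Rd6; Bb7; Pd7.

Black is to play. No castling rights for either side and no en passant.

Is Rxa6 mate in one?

After Rxa6: white king on a7; in check: yes, from the black rook on a6.
White has 2 legal replies: Kb8, Kxb7.
In check but a legal move exists → not checkmate.

no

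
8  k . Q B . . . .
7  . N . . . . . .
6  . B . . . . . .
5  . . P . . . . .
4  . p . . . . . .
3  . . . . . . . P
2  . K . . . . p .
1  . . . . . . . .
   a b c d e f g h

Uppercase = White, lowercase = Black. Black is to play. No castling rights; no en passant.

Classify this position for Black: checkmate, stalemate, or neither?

Black to move; black king on a8.
In check: yes, from the white queen on c8.
King squares — a7: attacked by Bb6; b7: attacked by Qc8; b8: attacked by Qc8.
Legal moves for Black: none.
In check with no legal moves → checkmate.

checkmate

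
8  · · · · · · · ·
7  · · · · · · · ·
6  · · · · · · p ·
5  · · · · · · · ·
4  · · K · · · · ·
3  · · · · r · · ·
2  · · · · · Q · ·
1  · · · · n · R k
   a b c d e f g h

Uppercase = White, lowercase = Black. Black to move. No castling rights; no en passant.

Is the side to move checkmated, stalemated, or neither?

checkmate

Black to move; black king on h1.
In check: yes, from the white rook on g1.
King squares — g1: attacked by Qf2; g2: attacked by Rg1; h2: attacked by Qf2.
Legal moves for Black: none.
In check with no legal moves → checkmate.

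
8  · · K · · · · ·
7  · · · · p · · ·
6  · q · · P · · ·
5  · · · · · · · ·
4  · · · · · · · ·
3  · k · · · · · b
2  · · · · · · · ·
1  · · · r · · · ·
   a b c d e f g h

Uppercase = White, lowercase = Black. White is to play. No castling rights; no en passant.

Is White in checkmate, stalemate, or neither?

stalemate

White to move; white king on c8.
In check: no.
King squares — b7: attacked by Qb6; c7: attacked by Qb6; d7: attacked by Rd1; b8: attacked by Qb6; d8: attacked by Rd1.
Legal moves for White: none.
Not in check and no legal moves → stalemate.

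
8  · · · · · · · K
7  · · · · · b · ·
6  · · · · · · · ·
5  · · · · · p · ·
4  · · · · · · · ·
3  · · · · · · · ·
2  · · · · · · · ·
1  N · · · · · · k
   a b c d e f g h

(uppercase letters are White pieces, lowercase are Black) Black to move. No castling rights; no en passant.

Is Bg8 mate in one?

no

After Bg8: white king on h8; in check: no.
White is not in check, so this cannot be checkmate.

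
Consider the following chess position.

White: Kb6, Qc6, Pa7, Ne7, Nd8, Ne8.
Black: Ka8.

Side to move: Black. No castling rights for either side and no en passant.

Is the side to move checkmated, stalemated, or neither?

checkmate

Black to move; black king on a8.
In check: yes, from the white queen on c6.
King squares — a7: attacked by Kb6; b7: attacked by Kb6; b8: attacked by Pa7.
Legal moves for Black: none.
In check with no legal moves → checkmate.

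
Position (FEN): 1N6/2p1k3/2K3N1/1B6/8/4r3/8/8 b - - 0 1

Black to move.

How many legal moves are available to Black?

5

Black to move; king on e7.
In check: yes, from the white knight on g6.
Legal moves: Ke8, Kd8, Kf7, Kf6, Ke6.
Count: 5.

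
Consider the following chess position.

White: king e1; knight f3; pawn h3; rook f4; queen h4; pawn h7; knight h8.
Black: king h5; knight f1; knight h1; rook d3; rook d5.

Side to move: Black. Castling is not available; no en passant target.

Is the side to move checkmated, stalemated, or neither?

Black to move; black king on h5.
In check: yes, from the white queen on h4.
King squares — g4: attacked by Ph3; h4: attacked by Nf3; g5: attacked by Nf3; g6: attacked by Nh8; h6: attacked by Qh4.
Legal moves for Black: none.
In check with no legal moves → checkmate.

checkmate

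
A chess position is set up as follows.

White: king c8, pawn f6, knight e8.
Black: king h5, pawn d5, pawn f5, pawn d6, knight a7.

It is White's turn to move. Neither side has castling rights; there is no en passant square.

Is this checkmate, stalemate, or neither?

neither

White to move; white king on c8.
In check: yes, from the black knight on a7.
King squares — b7: available; c7: available; d7: available; b8: available; d8: available.
Legal moves for White: Kd8, Kb8, Kd7, Kc7, Kb7.
White is in check but has 5 legal moves → neither.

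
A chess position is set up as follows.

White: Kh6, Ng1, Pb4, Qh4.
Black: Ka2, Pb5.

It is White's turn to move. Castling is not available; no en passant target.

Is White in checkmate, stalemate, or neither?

White to move; white king on h6.
In check: no.
Legal moves for White include: Kh7, Kg7, Kg6, Kh5, Kg5, Qd8, Qe7, Qf6, Qh5, Qg5, Qg4, Qf4, Qe4, Qd4, Qc4+, Qh3, Qg3, Qh2+, ... (list truncated; more exist).
White has legal moves and is not in check → neither.

neither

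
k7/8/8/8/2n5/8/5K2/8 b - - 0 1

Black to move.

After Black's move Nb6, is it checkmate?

After Nb6: white king on f2; in check: no.
White is not in check, so this cannot be checkmate.

no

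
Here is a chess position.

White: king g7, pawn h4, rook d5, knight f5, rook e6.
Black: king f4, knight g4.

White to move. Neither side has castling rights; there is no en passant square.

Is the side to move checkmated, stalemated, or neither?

neither

White to move; white king on g7.
In check: no.
Legal moves for White include: Kh8, Kg8, Kf8, Kh7, Kf7, Kg6, Re8, Re7, Rh6, Rg6, Rf6, Red6, Rc6, Rb6, Ra6, Ree5, Re4+, Re3, ... (list truncated; more exist).
White has legal moves and is not in check → neither.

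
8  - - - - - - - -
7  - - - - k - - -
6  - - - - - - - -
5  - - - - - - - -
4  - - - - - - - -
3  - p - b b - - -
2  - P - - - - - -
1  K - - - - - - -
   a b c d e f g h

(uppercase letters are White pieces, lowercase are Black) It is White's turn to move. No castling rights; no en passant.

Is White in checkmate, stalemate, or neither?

stalemate

White to move; white king on a1.
In check: no.
King squares — b1: attacked by Bd3; a2: attacked by Pb3; b2: own pawn.
Legal moves for White: none.
Not in check and no legal moves → stalemate.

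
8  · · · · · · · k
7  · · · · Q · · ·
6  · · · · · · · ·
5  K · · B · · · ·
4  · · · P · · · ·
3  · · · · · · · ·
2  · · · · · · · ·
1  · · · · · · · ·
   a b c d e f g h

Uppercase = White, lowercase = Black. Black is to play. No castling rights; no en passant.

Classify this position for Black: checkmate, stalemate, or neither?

stalemate

Black to move; black king on h8.
In check: no.
King squares — g7: attacked by Qe7; h7: attacked by Qe7; g8: attacked by Bd5.
Legal moves for Black: none.
Not in check and no legal moves → stalemate.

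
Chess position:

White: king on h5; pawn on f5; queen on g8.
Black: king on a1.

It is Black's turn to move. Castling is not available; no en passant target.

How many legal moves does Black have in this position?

Black to move; king on a1.
In check: no.
Legal moves: Kb2, Kb1.
Count: 2.

2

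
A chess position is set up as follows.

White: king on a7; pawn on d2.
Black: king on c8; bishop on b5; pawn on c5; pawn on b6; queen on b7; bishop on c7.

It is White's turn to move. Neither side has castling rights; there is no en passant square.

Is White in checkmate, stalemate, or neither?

White to move; white king on a7.
In check: yes, from the black queen on b7.
King squares — a6: attacked by Bb5; b6: attacked by Qb7; b7: attacked by Kc8; a8: attacked by Qb7; b8: attacked by Qb7.
Legal moves for White: none.
In check with no legal moves → checkmate.

checkmate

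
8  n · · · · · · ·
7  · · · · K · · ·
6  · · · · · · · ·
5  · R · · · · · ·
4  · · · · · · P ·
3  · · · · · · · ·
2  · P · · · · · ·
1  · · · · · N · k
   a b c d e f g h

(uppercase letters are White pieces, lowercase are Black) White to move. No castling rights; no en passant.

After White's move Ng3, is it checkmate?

After Ng3: black king on h1; in check: yes, from the white knight on g3.
Black has 3 legal replies: Kh2, Kg2, Kg1.
In check but a legal move exists → not checkmate.

no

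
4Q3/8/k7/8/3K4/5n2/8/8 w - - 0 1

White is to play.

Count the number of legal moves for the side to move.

7

White to move; king on d4.
In check: yes, from the black knight on f3.
Legal moves: Kd5, Kc5, Ke4, Kc4, Ke3, Kd3, Kc3.
Count: 7.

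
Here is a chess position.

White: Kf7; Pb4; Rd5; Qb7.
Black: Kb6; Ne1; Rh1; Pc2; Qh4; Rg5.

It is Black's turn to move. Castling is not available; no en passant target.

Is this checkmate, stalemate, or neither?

Black to move; black king on b6.
In check: yes, from the white queen on b7.
King squares — a5: attacked by Pb4; b5: attacked by Rd5; c5: attacked by Pb4; a6: attacked by Qb7; c6: attacked by Qb7; a7: attacked by Qb7; b7: available; c7: attacked by Qb7.
Legal moves for Black: Kxb7.
Black is in check but has 1 legal move → neither.

neither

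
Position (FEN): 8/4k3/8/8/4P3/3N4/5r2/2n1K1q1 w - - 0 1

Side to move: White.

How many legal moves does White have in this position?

White to move; king on e1.
In check: yes, from the black queen on g1.
Legal moves: none.
Count: 0.

0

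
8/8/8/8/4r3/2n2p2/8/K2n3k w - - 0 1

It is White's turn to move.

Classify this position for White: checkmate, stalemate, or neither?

stalemate

White to move; white king on a1.
In check: no.
King squares — b1: attacked by Nc3; a2: attacked by Nc3; b2: attacked by Nd1.
Legal moves for White: none.
Not in check and no legal moves → stalemate.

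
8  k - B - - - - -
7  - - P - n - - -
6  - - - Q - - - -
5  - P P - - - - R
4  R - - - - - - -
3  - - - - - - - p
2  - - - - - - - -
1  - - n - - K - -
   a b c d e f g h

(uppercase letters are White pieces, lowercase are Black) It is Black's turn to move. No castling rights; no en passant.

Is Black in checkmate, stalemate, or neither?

Black to move; black king on a8.
In check: yes, from the white rook on a4.
King squares — a7: attacked by Ra4; b7: attacked by Bc8; b8: attacked by Pc7.
Legal moves for Black: none.
In check with no legal moves → checkmate.

checkmate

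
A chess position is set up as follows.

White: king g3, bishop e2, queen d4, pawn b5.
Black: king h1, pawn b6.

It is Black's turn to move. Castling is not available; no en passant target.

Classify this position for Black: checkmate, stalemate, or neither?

stalemate

Black to move; black king on h1.
In check: no.
King squares — g1: attacked by Qd4; g2: attacked by Kg3; h2: attacked by Kg3.
Legal moves for Black: none.
Not in check and no legal moves → stalemate.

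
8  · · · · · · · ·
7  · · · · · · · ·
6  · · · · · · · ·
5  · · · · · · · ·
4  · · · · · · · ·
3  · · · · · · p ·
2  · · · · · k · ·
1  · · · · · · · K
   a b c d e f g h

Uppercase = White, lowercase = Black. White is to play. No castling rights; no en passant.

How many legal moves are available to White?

0

White to move; king on h1.
In check: no.
Legal moves: none.
Count: 0.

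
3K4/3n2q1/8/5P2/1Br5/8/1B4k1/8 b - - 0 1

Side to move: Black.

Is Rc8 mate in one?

After Rc8: white king on d8; in check: yes, from the black rook on c8.
White has 1 legal reply: Kxc8.
In check but a legal move exists → not checkmate.

no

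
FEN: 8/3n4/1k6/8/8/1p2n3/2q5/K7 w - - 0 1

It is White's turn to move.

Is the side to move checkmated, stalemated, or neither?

stalemate

White to move; white king on a1.
In check: no.
King squares — b1: attacked by Qc2; a2: attacked by Qc2; b2: attacked by Qc2.
Legal moves for White: none.
Not in check and no legal moves → stalemate.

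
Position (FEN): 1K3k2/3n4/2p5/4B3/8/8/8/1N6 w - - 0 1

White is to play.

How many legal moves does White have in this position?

5

White to move; king on b8.
In check: yes, from the black knight on d7.
Legal moves: Kc8, Ka8, Kc7, Kb7, Ka7.
Count: 5.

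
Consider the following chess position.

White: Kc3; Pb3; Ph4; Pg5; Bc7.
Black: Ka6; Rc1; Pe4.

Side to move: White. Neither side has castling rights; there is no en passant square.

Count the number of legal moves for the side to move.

White to move; king on c3.
In check: yes, from the black rook on c1.
Legal moves: Kd4, Kb4, Kd2, Kb2.
Count: 4.

4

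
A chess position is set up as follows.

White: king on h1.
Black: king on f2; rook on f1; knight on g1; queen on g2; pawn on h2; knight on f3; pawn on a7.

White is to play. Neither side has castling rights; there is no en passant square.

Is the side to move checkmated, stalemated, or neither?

White to move; white king on h1.
In check: yes, from the black queen on g2.
King squares — g1: attacked by Rf1; g2: attacked by Kf2; h2: attacked by Qg2.
Legal moves for White: none.
In check with no legal moves → checkmate.

checkmate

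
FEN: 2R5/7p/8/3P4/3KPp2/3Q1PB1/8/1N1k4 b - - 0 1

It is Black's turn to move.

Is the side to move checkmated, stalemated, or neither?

checkmate

Black to move; black king on d1.
In check: yes, from the white queen on d3.
King squares — c1: attacked by Rc8; e1: attacked by Bg3; c2: attacked by Qd3; d2: attacked by Nb1; e2: attacked by Qd3.
Legal moves for Black: none.
In check with no legal moves → checkmate.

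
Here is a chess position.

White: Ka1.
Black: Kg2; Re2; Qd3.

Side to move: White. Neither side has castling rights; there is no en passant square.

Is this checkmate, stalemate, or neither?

White to move; white king on a1.
In check: no.
King squares — b1: attacked by Qd3; a2: attacked by Re2; b2: attacked by Re2.
Legal moves for White: none.
Not in check and no legal moves → stalemate.

stalemate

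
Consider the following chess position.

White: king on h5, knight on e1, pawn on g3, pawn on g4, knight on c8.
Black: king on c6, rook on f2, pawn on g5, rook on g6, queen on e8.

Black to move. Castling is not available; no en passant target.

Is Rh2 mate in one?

yes

After Rh2: white king on h5; in check: yes, from the black rook on h2.
King squares — g4: own pawn; h4: attacked by Rh2; g5: attacked by Rg6; g6: attacked by Qe8; h6: attacked by Rh2.
White has no legal moves → checkmate.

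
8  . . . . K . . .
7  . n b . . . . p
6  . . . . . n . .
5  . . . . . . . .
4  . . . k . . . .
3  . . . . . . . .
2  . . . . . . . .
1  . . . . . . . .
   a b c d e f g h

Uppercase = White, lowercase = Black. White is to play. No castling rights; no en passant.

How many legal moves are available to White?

White to move; king on e8.
In check: yes, from the black knight on f6.
Legal moves: Kf8, Kf7, Ke7.
Count: 3.

3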